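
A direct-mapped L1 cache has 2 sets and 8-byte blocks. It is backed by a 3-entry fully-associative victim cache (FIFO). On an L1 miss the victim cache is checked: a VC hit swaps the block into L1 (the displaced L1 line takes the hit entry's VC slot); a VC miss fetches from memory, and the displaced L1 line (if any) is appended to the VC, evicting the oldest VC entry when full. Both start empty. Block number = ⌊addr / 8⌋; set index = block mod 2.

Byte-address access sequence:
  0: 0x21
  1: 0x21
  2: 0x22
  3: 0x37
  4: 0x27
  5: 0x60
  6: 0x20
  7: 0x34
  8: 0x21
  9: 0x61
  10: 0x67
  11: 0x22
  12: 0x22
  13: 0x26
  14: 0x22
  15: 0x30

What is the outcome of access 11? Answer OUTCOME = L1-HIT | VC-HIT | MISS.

OUTCOME = VC-HIT

#0 0x21→b4/s0 MISS; vc=[]
#1 0x21→b4/s0 L1-HIT; vc=[]
#2 0x22→b4/s0 L1-HIT; vc=[]
#3 0x37→b6/s0 MISS; vc=[4]
#4 0x27→b4/s0 VC-HIT; vc=[6]
#5 0x60→b12/s0 MISS; vc=[6,4]
#6 0x20→b4/s0 VC-HIT; vc=[6,12]
#7 0x34→b6/s0 VC-HIT; vc=[4,12]
#8 0x21→b4/s0 VC-HIT; vc=[6,12]
#9 0x61→b12/s0 VC-HIT; vc=[6,4]
#10 0x67→b12/s0 L1-HIT; vc=[6,4]
#11 0x22→b4/s0 VC-HIT; vc=[6,12]
#12 0x22→b4/s0 L1-HIT; vc=[6,12]
#13 0x26→b4/s0 L1-HIT; vc=[6,12]
#14 0x22→b4/s0 L1-HIT; vc=[6,12]
#15 0x30→b6/s0 VC-HIT; vc=[4,12]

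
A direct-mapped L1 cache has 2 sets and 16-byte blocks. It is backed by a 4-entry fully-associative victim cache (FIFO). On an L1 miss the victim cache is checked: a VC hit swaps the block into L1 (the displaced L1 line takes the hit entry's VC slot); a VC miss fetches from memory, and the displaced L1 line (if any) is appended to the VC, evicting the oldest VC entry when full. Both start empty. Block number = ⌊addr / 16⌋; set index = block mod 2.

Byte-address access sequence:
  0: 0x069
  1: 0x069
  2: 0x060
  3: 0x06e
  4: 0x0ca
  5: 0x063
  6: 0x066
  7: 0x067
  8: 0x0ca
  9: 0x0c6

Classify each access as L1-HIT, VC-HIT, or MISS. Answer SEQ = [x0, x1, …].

#0 0x69→b6/s0 MISS; vc=[]
#1 0x69→b6/s0 L1-HIT; vc=[]
#2 0x60→b6/s0 L1-HIT; vc=[]
#3 0x6e→b6/s0 L1-HIT; vc=[]
#4 0xca→b12/s0 MISS; vc=[6]
#5 0x63→b6/s0 VC-HIT; vc=[12]
#6 0x66→b6/s0 L1-HIT; vc=[12]
#7 0x67→b6/s0 L1-HIT; vc=[12]
#8 0xca→b12/s0 VC-HIT; vc=[6]
#9 0xc6→b12/s0 L1-HIT; vc=[6]

SEQ = [MISS, L1-HIT, L1-HIT, L1-HIT, MISS, VC-HIT, L1-HIT, L1-HIT, VC-HIT, L1-HIT]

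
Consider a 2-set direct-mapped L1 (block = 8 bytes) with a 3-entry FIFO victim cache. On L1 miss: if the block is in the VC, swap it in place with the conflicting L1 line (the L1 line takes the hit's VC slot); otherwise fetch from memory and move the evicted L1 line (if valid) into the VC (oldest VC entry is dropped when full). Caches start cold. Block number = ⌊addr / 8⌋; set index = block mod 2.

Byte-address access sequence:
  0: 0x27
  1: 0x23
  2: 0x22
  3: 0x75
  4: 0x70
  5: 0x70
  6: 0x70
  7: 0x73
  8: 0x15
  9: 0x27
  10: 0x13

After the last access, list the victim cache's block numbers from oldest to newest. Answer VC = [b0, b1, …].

VC = [4, 14]

  [0] addr=0x27 blk=4 s=0: MISS | VC []
  [1] addr=0x23 blk=4 s=0: L1-HIT | VC []
  [2] addr=0x22 blk=4 s=0: L1-HIT | VC []
  [3] addr=0x75 blk=14 s=0: MISS | VC [4]
  [4] addr=0x70 blk=14 s=0: L1-HIT | VC [4]
  [5] addr=0x70 blk=14 s=0: L1-HIT | VC [4]
  [6] addr=0x70 blk=14 s=0: L1-HIT | VC [4]
  [7] addr=0x73 blk=14 s=0: L1-HIT | VC [4]
  [8] addr=0x15 blk=2 s=0: MISS | VC [4, 14]
  [9] addr=0x27 blk=4 s=0: VC-HIT | VC [2, 14]
  [10] addr=0x13 blk=2 s=0: VC-HIT | VC [4, 14]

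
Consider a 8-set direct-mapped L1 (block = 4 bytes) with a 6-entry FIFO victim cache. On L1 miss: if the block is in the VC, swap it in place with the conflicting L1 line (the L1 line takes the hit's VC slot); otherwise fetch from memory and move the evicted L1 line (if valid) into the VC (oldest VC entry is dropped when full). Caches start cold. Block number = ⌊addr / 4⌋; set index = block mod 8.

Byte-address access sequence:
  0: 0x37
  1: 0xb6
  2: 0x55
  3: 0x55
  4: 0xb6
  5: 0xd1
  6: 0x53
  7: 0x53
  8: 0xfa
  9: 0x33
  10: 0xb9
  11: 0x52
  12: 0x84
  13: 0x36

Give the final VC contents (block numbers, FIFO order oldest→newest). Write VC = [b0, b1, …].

VC = [45, 21, 52, 12, 62]

#0 0x37→b13/s5 MISS; vc=[]
#1 0xb6→b45/s5 MISS; vc=[13]
#2 0x55→b21/s5 MISS; vc=[13,45]
#3 0x55→b21/s5 L1-HIT; vc=[13,45]
#4 0xb6→b45/s5 VC-HIT; vc=[13,21]
#5 0xd1→b52/s4 MISS; vc=[13,21]
#6 0x53→b20/s4 MISS; vc=[13,21,52]
#7 0x53→b20/s4 L1-HIT; vc=[13,21,52]
#8 0xfa→b62/s6 MISS; vc=[13,21,52]
#9 0x33→b12/s4 MISS; vc=[13,21,52,20]
#10 0xb9→b46/s6 MISS; vc=[13,21,52,20,62]
#11 0x52→b20/s4 VC-HIT; vc=[13,21,52,12,62]
#12 0x84→b33/s1 MISS; vc=[13,21,52,12,62]
#13 0x36→b13/s5 VC-HIT; vc=[45,21,52,12,62]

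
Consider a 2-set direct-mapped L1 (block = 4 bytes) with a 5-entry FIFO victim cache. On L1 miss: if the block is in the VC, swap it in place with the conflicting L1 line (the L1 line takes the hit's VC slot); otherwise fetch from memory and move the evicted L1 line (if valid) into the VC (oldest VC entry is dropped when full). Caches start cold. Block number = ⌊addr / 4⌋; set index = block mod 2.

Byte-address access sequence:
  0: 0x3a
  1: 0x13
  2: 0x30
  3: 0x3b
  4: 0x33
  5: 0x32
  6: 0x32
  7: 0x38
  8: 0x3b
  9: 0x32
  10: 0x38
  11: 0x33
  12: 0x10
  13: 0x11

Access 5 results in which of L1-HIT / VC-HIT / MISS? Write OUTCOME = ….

  [0] addr=0x3a blk=14 s=0: MISS | VC []
  [1] addr=0x13 blk=4 s=0: MISS | VC [14]
  [2] addr=0x30 blk=12 s=0: MISS | VC [14, 4]
  [3] addr=0x3b blk=14 s=0: VC-HIT | VC [12, 4]
  [4] addr=0x33 blk=12 s=0: VC-HIT | VC [14, 4]
  [5] addr=0x32 blk=12 s=0: L1-HIT | VC [14, 4]
  [6] addr=0x32 blk=12 s=0: L1-HIT | VC [14, 4]
  [7] addr=0x38 blk=14 s=0: VC-HIT | VC [12, 4]
  [8] addr=0x3b blk=14 s=0: L1-HIT | VC [12, 4]
  [9] addr=0x32 blk=12 s=0: VC-HIT | VC [14, 4]
  [10] addr=0x38 blk=14 s=0: VC-HIT | VC [12, 4]
  [11] addr=0x33 blk=12 s=0: VC-HIT | VC [14, 4]
  [12] addr=0x10 blk=4 s=0: VC-HIT | VC [14, 12]
  [13] addr=0x11 blk=4 s=0: L1-HIT | VC [14, 12]

OUTCOME = L1-HIT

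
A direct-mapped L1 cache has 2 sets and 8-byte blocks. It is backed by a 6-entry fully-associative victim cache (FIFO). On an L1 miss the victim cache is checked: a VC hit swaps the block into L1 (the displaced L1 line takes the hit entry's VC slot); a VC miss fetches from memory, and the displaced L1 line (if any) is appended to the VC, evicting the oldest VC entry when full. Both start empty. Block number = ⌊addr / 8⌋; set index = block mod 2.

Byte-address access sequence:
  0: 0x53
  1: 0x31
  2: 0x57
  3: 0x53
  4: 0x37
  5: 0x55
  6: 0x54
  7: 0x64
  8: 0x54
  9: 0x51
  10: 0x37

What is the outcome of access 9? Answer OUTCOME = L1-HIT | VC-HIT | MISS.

  [0] addr=0x53 blk=10 s=0: MISS | VC []
  [1] addr=0x31 blk=6 s=0: MISS | VC [10]
  [2] addr=0x57 blk=10 s=0: VC-HIT | VC [6]
  [3] addr=0x53 blk=10 s=0: L1-HIT | VC [6]
  [4] addr=0x37 blk=6 s=0: VC-HIT | VC [10]
  [5] addr=0x55 blk=10 s=0: VC-HIT | VC [6]
  [6] addr=0x54 blk=10 s=0: L1-HIT | VC [6]
  [7] addr=0x64 blk=12 s=0: MISS | VC [6, 10]
  [8] addr=0x54 blk=10 s=0: VC-HIT | VC [6, 12]
  [9] addr=0x51 blk=10 s=0: L1-HIT | VC [6, 12]
  [10] addr=0x37 blk=6 s=0: VC-HIT | VC [10, 12]

OUTCOME = L1-HIT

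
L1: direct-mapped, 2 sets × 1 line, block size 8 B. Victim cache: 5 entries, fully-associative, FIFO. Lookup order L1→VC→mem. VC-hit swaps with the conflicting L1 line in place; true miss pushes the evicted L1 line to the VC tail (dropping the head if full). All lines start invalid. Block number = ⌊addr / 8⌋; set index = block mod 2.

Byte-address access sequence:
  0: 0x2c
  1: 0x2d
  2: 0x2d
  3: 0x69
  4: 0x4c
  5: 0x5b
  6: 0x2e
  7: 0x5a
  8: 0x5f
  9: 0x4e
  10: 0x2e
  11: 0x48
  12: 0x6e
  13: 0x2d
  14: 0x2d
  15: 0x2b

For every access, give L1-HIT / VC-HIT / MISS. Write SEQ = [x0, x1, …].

0: 0x2c (blk 5, set 1) → MISS  vc=[]
1: 0x2d (blk 5, set 1) → L1-HIT  vc=[]
2: 0x2d (blk 5, set 1) → L1-HIT  vc=[]
3: 0x69 (blk 13, set 1) → MISS  vc=[5]
4: 0x4c (blk 9, set 1) → MISS  vc=[5, 13]
5: 0x5b (blk 11, set 1) → MISS  vc=[5, 13, 9]
6: 0x2e (blk 5, set 1) → VC-HIT  vc=[11, 13, 9]
7: 0x5a (blk 11, set 1) → VC-HIT  vc=[5, 13, 9]
8: 0x5f (blk 11, set 1) → L1-HIT  vc=[5, 13, 9]
9: 0x4e (blk 9, set 1) → VC-HIT  vc=[5, 13, 11]
10: 0x2e (blk 5, set 1) → VC-HIT  vc=[9, 13, 11]
11: 0x48 (blk 9, set 1) → VC-HIT  vc=[5, 13, 11]
12: 0x6e (blk 13, set 1) → VC-HIT  vc=[5, 9, 11]
13: 0x2d (blk 5, set 1) → VC-HIT  vc=[13, 9, 11]
14: 0x2d (blk 5, set 1) → L1-HIT  vc=[13, 9, 11]
15: 0x2b (blk 5, set 1) → L1-HIT  vc=[13, 9, 11]

SEQ = [MISS, L1-HIT, L1-HIT, MISS, MISS, MISS, VC-HIT, VC-HIT, L1-HIT, VC-HIT, VC-HIT, VC-HIT, VC-HIT, VC-HIT, L1-HIT, L1-HIT]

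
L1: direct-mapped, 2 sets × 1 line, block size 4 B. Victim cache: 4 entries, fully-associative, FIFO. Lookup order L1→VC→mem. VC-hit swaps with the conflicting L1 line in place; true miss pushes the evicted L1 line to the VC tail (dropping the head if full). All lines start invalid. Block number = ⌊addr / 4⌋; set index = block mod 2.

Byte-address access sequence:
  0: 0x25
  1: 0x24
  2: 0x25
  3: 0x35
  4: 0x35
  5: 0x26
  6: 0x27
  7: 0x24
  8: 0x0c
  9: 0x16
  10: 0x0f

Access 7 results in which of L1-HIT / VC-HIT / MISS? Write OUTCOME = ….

#0 0x25→b9/s1 MISS; vc=[]
#1 0x24→b9/s1 L1-HIT; vc=[]
#2 0x25→b9/s1 L1-HIT; vc=[]
#3 0x35→b13/s1 MISS; vc=[9]
#4 0x35→b13/s1 L1-HIT; vc=[9]
#5 0x26→b9/s1 VC-HIT; vc=[13]
#6 0x27→b9/s1 L1-HIT; vc=[13]
#7 0x24→b9/s1 L1-HIT; vc=[13]
#8 0xc→b3/s1 MISS; vc=[13,9]
#9 0x16→b5/s1 MISS; vc=[13,9,3]
#10 0xf→b3/s1 VC-HIT; vc=[13,9,5]

OUTCOME = L1-HIT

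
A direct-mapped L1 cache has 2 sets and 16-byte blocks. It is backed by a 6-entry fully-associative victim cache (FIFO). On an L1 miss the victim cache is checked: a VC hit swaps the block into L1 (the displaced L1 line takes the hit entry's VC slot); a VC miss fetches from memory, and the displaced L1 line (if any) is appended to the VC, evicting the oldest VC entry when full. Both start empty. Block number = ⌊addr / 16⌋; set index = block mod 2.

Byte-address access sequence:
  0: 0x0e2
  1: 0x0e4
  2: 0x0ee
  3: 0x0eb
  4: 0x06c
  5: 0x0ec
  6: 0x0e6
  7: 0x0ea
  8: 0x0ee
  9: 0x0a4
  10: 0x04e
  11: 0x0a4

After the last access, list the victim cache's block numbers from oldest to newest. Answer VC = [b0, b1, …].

  [0] addr=0xe2 blk=14 s=0: MISS | VC []
  [1] addr=0xe4 blk=14 s=0: L1-HIT | VC []
  [2] addr=0xee blk=14 s=0: L1-HIT | VC []
  [3] addr=0xeb blk=14 s=0: L1-HIT | VC []
  [4] addr=0x6c blk=6 s=0: MISS | VC [14]
  [5] addr=0xec blk=14 s=0: VC-HIT | VC [6]
  [6] addr=0xe6 blk=14 s=0: L1-HIT | VC [6]
  [7] addr=0xea blk=14 s=0: L1-HIT | VC [6]
  [8] addr=0xee blk=14 s=0: L1-HIT | VC [6]
  [9] addr=0xa4 blk=10 s=0: MISS | VC [6, 14]
  [10] addr=0x4e blk=4 s=0: MISS | VC [6, 14, 10]
  [11] addr=0xa4 blk=10 s=0: VC-HIT | VC [6, 14, 4]

VC = [6, 14, 4]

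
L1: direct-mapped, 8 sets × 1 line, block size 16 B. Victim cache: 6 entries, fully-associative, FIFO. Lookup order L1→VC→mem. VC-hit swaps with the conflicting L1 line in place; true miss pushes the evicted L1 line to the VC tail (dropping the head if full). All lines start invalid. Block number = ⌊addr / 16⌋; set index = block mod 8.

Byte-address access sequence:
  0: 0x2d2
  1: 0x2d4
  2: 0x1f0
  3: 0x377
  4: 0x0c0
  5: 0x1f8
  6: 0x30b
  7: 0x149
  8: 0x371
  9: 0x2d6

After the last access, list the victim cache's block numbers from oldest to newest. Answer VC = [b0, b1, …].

0: 0x2d2 (blk 45, set 5) → MISS  vc=[]
1: 0x2d4 (blk 45, set 5) → L1-HIT  vc=[]
2: 0x1f0 (blk 31, set 7) → MISS  vc=[]
3: 0x377 (blk 55, set 7) → MISS  vc=[31]
4: 0xc0 (blk 12, set 4) → MISS  vc=[31]
5: 0x1f8 (blk 31, set 7) → VC-HIT  vc=[55]
6: 0x30b (blk 48, set 0) → MISS  vc=[55]
7: 0x149 (blk 20, set 4) → MISS  vc=[55, 12]
8: 0x371 (blk 55, set 7) → VC-HIT  vc=[31, 12]
9: 0x2d6 (blk 45, set 5) → L1-HIT  vc=[31, 12]

VC = [31, 12]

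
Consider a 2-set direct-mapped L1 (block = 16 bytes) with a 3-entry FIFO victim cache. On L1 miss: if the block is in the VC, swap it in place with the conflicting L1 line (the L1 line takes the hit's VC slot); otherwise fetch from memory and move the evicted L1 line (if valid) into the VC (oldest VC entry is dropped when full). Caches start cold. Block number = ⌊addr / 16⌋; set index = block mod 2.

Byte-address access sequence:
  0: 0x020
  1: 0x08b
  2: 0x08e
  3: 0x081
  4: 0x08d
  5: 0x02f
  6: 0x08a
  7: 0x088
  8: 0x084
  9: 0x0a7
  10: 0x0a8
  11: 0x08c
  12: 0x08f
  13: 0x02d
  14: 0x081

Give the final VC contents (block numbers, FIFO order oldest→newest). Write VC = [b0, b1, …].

  [0] addr=0x20 blk=2 s=0: MISS | VC []
  [1] addr=0x8b blk=8 s=0: MISS | VC [2]
  [2] addr=0x8e blk=8 s=0: L1-HIT | VC [2]
  [3] addr=0x81 blk=8 s=0: L1-HIT | VC [2]
  [4] addr=0x8d blk=8 s=0: L1-HIT | VC [2]
  [5] addr=0x2f blk=2 s=0: VC-HIT | VC [8]
  [6] addr=0x8a blk=8 s=0: VC-HIT | VC [2]
  [7] addr=0x88 blk=8 s=0: L1-HIT | VC [2]
  [8] addr=0x84 blk=8 s=0: L1-HIT | VC [2]
  [9] addr=0xa7 blk=10 s=0: MISS | VC [2, 8]
  [10] addr=0xa8 blk=10 s=0: L1-HIT | VC [2, 8]
  [11] addr=0x8c blk=8 s=0: VC-HIT | VC [2, 10]
  [12] addr=0x8f blk=8 s=0: L1-HIT | VC [2, 10]
  [13] addr=0x2d blk=2 s=0: VC-HIT | VC [8, 10]
  [14] addr=0x81 blk=8 s=0: VC-HIT | VC [2, 10]

VC = [2, 10]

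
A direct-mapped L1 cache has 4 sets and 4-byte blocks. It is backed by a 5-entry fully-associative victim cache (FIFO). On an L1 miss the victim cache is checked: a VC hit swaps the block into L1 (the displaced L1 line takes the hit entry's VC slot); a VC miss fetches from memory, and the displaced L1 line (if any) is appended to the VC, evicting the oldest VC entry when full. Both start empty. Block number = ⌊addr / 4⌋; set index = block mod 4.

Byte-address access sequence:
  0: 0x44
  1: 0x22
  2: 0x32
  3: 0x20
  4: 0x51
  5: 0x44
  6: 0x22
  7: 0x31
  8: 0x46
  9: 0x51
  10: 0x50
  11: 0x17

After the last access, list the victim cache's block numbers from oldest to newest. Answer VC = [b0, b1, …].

  [0] addr=0x44 blk=17 s=1: MISS | VC []
  [1] addr=0x22 blk=8 s=0: MISS | VC []
  [2] addr=0x32 blk=12 s=0: MISS | VC [8]
  [3] addr=0x20 blk=8 s=0: VC-HIT | VC [12]
  [4] addr=0x51 blk=20 s=0: MISS | VC [12, 8]
  [5] addr=0x44 blk=17 s=1: L1-HIT | VC [12, 8]
  [6] addr=0x22 blk=8 s=0: VC-HIT | VC [12, 20]
  [7] addr=0x31 blk=12 s=0: VC-HIT | VC [8, 20]
  [8] addr=0x46 blk=17 s=1: L1-HIT | VC [8, 20]
  [9] addr=0x51 blk=20 s=0: VC-HIT | VC [8, 12]
  [10] addr=0x50 blk=20 s=0: L1-HIT | VC [8, 12]
  [11] addr=0x17 blk=5 s=1: MISS | VC [8, 12, 17]

VC = [8, 12, 17]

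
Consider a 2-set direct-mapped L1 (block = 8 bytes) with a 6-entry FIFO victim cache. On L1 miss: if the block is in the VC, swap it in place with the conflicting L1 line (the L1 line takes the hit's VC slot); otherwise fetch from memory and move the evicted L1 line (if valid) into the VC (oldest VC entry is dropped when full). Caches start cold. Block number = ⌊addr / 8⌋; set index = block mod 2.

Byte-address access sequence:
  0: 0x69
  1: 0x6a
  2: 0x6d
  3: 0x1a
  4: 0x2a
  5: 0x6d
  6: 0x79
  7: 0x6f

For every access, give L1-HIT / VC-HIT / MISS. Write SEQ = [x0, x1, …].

SEQ = [MISS, L1-HIT, L1-HIT, MISS, MISS, VC-HIT, MISS, VC-HIT]

0: 0x69 (blk 13, set 1) → MISS  vc=[]
1: 0x6a (blk 13, set 1) → L1-HIT  vc=[]
2: 0x6d (blk 13, set 1) → L1-HIT  vc=[]
3: 0x1a (blk 3, set 1) → MISS  vc=[13]
4: 0x2a (blk 5, set 1) → MISS  vc=[13, 3]
5: 0x6d (blk 13, set 1) → VC-HIT  vc=[5, 3]
6: 0x79 (blk 15, set 1) → MISS  vc=[5, 3, 13]
7: 0x6f (blk 13, set 1) → VC-HIT  vc=[5, 3, 15]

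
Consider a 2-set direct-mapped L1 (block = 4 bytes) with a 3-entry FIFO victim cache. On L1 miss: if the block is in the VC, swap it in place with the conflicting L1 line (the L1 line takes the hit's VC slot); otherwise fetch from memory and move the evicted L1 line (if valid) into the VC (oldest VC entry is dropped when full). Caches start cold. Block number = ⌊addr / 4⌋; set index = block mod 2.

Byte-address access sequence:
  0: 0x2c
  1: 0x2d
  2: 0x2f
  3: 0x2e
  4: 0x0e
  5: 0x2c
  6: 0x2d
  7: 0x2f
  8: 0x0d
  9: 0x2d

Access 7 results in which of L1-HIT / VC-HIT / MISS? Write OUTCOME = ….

  [0] addr=0x2c blk=11 s=1: MISS | VC []
  [1] addr=0x2d blk=11 s=1: L1-HIT | VC []
  [2] addr=0x2f blk=11 s=1: L1-HIT | VC []
  [3] addr=0x2e blk=11 s=1: L1-HIT | VC []
  [4] addr=0xe blk=3 s=1: MISS | VC [11]
  [5] addr=0x2c blk=11 s=1: VC-HIT | VC [3]
  [6] addr=0x2d blk=11 s=1: L1-HIT | VC [3]
  [7] addr=0x2f blk=11 s=1: L1-HIT | VC [3]
  [8] addr=0xd blk=3 s=1: VC-HIT | VC [11]
  [9] addr=0x2d blk=11 s=1: VC-HIT | VC [3]

OUTCOME = L1-HIT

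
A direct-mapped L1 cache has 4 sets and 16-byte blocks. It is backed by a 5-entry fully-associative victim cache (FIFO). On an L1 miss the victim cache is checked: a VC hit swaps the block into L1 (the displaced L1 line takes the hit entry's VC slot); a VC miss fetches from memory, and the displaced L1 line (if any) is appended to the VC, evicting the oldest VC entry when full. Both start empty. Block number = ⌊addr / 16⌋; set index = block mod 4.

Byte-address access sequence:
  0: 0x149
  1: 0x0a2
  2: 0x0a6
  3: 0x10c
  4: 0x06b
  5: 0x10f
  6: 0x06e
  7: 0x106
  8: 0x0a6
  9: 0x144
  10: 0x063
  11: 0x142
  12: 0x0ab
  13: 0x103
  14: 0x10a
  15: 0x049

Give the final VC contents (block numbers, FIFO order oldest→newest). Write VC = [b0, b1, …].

  [0] addr=0x149 blk=20 s=0: MISS | VC []
  [1] addr=0xa2 blk=10 s=2: MISS | VC []
  [2] addr=0xa6 blk=10 s=2: L1-HIT | VC []
  [3] addr=0x10c blk=16 s=0: MISS | VC [20]
  [4] addr=0x6b blk=6 s=2: MISS | VC [20, 10]
  [5] addr=0x10f blk=16 s=0: L1-HIT | VC [20, 10]
  [6] addr=0x6e blk=6 s=2: L1-HIT | VC [20, 10]
  [7] addr=0x106 blk=16 s=0: L1-HIT | VC [20, 10]
  [8] addr=0xa6 blk=10 s=2: VC-HIT | VC [20, 6]
  [9] addr=0x144 blk=20 s=0: VC-HIT | VC [16, 6]
  [10] addr=0x63 blk=6 s=2: VC-HIT | VC [16, 10]
  [11] addr=0x142 blk=20 s=0: L1-HIT | VC [16, 10]
  [12] addr=0xab blk=10 s=2: VC-HIT | VC [16, 6]
  [13] addr=0x103 blk=16 s=0: VC-HIT | VC [20, 6]
  [14] addr=0x10a blk=16 s=0: L1-HIT | VC [20, 6]
  [15] addr=0x49 blk=4 s=0: MISS | VC [20, 6, 16]

VC = [20, 6, 16]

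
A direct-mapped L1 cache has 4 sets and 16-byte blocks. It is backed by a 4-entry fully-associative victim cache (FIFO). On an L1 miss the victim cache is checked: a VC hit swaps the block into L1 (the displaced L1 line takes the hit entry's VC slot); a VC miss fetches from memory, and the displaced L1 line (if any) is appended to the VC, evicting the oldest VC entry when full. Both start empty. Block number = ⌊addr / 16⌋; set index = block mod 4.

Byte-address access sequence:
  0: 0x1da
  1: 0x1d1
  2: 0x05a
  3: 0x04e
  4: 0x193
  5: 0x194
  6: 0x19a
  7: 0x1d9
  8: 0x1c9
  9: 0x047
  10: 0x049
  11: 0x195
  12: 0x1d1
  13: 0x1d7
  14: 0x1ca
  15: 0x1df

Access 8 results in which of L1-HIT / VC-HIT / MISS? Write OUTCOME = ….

OUTCOME = MISS

0: 0x1da (blk 29, set 1) → MISS  vc=[]
1: 0x1d1 (blk 29, set 1) → L1-HIT  vc=[]
2: 0x5a (blk 5, set 1) → MISS  vc=[29]
3: 0x4e (blk 4, set 0) → MISS  vc=[29]
4: 0x193 (blk 25, set 1) → MISS  vc=[29, 5]
5: 0x194 (blk 25, set 1) → L1-HIT  vc=[29, 5]
6: 0x19a (blk 25, set 1) → L1-HIT  vc=[29, 5]
7: 0x1d9 (blk 29, set 1) → VC-HIT  vc=[25, 5]
8: 0x1c9 (blk 28, set 0) → MISS  vc=[25, 5, 4]
9: 0x47 (blk 4, set 0) → VC-HIT  vc=[25, 5, 28]
10: 0x49 (blk 4, set 0) → L1-HIT  vc=[25, 5, 28]
11: 0x195 (blk 25, set 1) → VC-HIT  vc=[29, 5, 28]
12: 0x1d1 (blk 29, set 1) → VC-HIT  vc=[25, 5, 28]
13: 0x1d7 (blk 29, set 1) → L1-HIT  vc=[25, 5, 28]
14: 0x1ca (blk 28, set 0) → VC-HIT  vc=[25, 5, 4]
15: 0x1df (blk 29, set 1) → L1-HIT  vc=[25, 5, 4]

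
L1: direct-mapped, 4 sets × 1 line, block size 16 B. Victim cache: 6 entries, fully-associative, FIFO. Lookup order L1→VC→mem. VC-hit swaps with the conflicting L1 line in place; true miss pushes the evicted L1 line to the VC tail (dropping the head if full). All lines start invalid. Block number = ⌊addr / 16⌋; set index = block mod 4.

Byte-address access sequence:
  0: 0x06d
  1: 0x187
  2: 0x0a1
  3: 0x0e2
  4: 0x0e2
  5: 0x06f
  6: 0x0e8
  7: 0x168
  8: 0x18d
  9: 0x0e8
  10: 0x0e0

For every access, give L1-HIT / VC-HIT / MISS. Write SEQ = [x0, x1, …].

SEQ = [MISS, MISS, MISS, MISS, L1-HIT, VC-HIT, VC-HIT, MISS, L1-HIT, VC-HIT, L1-HIT]

#0 0x6d→b6/s2 MISS; vc=[]
#1 0x187→b24/s0 MISS; vc=[]
#2 0xa1→b10/s2 MISS; vc=[6]
#3 0xe2→b14/s2 MISS; vc=[6,10]
#4 0xe2→b14/s2 L1-HIT; vc=[6,10]
#5 0x6f→b6/s2 VC-HIT; vc=[14,10]
#6 0xe8→b14/s2 VC-HIT; vc=[6,10]
#7 0x168→b22/s2 MISS; vc=[6,10,14]
#8 0x18d→b24/s0 L1-HIT; vc=[6,10,14]
#9 0xe8→b14/s2 VC-HIT; vc=[6,10,22]
#10 0xe0→b14/s2 L1-HIT; vc=[6,10,22]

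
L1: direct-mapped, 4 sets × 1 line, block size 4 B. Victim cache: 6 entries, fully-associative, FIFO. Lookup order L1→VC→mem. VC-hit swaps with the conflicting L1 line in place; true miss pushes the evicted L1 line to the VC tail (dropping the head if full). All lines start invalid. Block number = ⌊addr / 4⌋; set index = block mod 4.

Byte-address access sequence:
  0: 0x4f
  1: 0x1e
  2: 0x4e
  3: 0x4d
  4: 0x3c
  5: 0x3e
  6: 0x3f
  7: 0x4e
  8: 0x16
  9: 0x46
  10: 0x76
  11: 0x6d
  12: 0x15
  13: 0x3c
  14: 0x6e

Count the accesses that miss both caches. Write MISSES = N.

  [0] addr=0x4f blk=19 s=3: MISS | VC []
  [1] addr=0x1e blk=7 s=3: MISS | VC [19]
  [2] addr=0x4e blk=19 s=3: VC-HIT | VC [7]
  [3] addr=0x4d blk=19 s=3: L1-HIT | VC [7]
  [4] addr=0x3c blk=15 s=3: MISS | VC [7, 19]
  [5] addr=0x3e blk=15 s=3: L1-HIT | VC [7, 19]
  [6] addr=0x3f blk=15 s=3: L1-HIT | VC [7, 19]
  [7] addr=0x4e blk=19 s=3: VC-HIT | VC [7, 15]
  [8] addr=0x16 blk=5 s=1: MISS | VC [7, 15]
  [9] addr=0x46 blk=17 s=1: MISS | VC [7, 15, 5]
  [10] addr=0x76 blk=29 s=1: MISS | VC [7, 15, 5, 17]
  [11] addr=0x6d blk=27 s=3: MISS | VC [7, 15, 5, 17, 19]
  [12] addr=0x15 blk=5 s=1: VC-HIT | VC [7, 15, 29, 17, 19]
  [13] addr=0x3c blk=15 s=3: VC-HIT | VC [7, 27, 29, 17, 19]
  [14] addr=0x6e blk=27 s=3: VC-HIT | VC [7, 15, 29, 17, 19]

MISSES = 7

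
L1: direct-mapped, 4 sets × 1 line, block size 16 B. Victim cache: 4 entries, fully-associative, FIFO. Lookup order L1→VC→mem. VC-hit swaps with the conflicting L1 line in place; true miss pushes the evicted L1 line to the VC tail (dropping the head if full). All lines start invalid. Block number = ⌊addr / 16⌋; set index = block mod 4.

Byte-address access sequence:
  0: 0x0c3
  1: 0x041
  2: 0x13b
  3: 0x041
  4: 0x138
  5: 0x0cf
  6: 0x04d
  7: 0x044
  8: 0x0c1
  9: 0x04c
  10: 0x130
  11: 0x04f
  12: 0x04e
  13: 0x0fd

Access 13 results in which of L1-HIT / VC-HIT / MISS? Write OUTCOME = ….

OUTCOME = MISS

0: 0xc3 (blk 12, set 0) → MISS  vc=[]
1: 0x41 (blk 4, set 0) → MISS  vc=[12]
2: 0x13b (blk 19, set 3) → MISS  vc=[12]
3: 0x41 (blk 4, set 0) → L1-HIT  vc=[12]
4: 0x138 (blk 19, set 3) → L1-HIT  vc=[12]
5: 0xcf (blk 12, set 0) → VC-HIT  vc=[4]
6: 0x4d (blk 4, set 0) → VC-HIT  vc=[12]
7: 0x44 (blk 4, set 0) → L1-HIT  vc=[12]
8: 0xc1 (blk 12, set 0) → VC-HIT  vc=[4]
9: 0x4c (blk 4, set 0) → VC-HIT  vc=[12]
10: 0x130 (blk 19, set 3) → L1-HIT  vc=[12]
11: 0x4f (blk 4, set 0) → L1-HIT  vc=[12]
12: 0x4e (blk 4, set 0) → L1-HIT  vc=[12]
13: 0xfd (blk 15, set 3) → MISS  vc=[12, 19]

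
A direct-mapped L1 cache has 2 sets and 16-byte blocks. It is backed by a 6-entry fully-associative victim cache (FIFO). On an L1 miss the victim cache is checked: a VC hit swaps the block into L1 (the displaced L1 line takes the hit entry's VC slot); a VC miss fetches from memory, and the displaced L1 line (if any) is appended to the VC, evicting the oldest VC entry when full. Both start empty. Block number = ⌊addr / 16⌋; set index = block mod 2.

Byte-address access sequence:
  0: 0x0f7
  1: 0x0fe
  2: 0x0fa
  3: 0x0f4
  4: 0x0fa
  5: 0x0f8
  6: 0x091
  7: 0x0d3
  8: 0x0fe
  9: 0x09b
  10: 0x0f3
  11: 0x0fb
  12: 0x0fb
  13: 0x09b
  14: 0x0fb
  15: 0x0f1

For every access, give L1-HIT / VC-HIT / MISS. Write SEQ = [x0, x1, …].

  [0] addr=0xf7 blk=15 s=1: MISS | VC []
  [1] addr=0xfe blk=15 s=1: L1-HIT | VC []
  [2] addr=0xfa blk=15 s=1: L1-HIT | VC []
  [3] addr=0xf4 blk=15 s=1: L1-HIT | VC []
  [4] addr=0xfa blk=15 s=1: L1-HIT | VC []
  [5] addr=0xf8 blk=15 s=1: L1-HIT | VC []
  [6] addr=0x91 blk=9 s=1: MISS | VC [15]
  [7] addr=0xd3 blk=13 s=1: MISS | VC [15, 9]
  [8] addr=0xfe blk=15 s=1: VC-HIT | VC [13, 9]
  [9] addr=0x9b blk=9 s=1: VC-HIT | VC [13, 15]
  [10] addr=0xf3 blk=15 s=1: VC-HIT | VC [13, 9]
  [11] addr=0xfb blk=15 s=1: L1-HIT | VC [13, 9]
  [12] addr=0xfb blk=15 s=1: L1-HIT | VC [13, 9]
  [13] addr=0x9b blk=9 s=1: VC-HIT | VC [13, 15]
  [14] addr=0xfb blk=15 s=1: VC-HIT | VC [13, 9]
  [15] addr=0xf1 blk=15 s=1: L1-HIT | VC [13, 9]

SEQ = [MISS, L1-HIT, L1-HIT, L1-HIT, L1-HIT, L1-HIT, MISS, MISS, VC-HIT, VC-HIT, VC-HIT, L1-HIT, L1-HIT, VC-HIT, VC-HIT, L1-HIT]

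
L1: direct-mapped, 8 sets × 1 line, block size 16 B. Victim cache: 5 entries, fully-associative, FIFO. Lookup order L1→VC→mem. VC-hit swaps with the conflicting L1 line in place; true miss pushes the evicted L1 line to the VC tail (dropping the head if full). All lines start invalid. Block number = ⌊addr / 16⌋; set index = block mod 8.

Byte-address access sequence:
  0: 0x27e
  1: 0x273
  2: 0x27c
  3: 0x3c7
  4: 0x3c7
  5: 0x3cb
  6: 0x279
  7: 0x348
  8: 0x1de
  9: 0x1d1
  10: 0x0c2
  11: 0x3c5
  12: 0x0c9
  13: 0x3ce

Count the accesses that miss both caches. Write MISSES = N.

MISSES = 5

  [0] addr=0x27e blk=39 s=7: MISS | VC []
  [1] addr=0x273 blk=39 s=7: L1-HIT | VC []
  [2] addr=0x27c blk=39 s=7: L1-HIT | VC []
  [3] addr=0x3c7 blk=60 s=4: MISS | VC []
  [4] addr=0x3c7 blk=60 s=4: L1-HIT | VC []
  [5] addr=0x3cb blk=60 s=4: L1-HIT | VC []
  [6] addr=0x279 blk=39 s=7: L1-HIT | VC []
  [7] addr=0x348 blk=52 s=4: MISS | VC [60]
  [8] addr=0x1de blk=29 s=5: MISS | VC [60]
  [9] addr=0x1d1 blk=29 s=5: L1-HIT | VC [60]
  [10] addr=0xc2 blk=12 s=4: MISS | VC [60, 52]
  [11] addr=0x3c5 blk=60 s=4: VC-HIT | VC [12, 52]
  [12] addr=0xc9 blk=12 s=4: VC-HIT | VC [60, 52]
  [13] addr=0x3ce blk=60 s=4: VC-HIT | VC [12, 52]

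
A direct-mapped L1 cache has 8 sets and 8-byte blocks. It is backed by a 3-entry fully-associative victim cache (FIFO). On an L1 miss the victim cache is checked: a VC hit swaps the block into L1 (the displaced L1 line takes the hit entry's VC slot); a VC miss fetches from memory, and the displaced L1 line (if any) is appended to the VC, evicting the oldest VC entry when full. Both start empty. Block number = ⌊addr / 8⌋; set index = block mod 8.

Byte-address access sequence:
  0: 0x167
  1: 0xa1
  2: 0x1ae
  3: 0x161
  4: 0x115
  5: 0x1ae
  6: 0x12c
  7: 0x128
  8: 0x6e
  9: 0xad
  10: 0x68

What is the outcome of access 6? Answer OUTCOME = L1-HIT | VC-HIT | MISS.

0: 0x167 (blk 44, set 4) → MISS  vc=[]
1: 0xa1 (blk 20, set 4) → MISS  vc=[44]
2: 0x1ae (blk 53, set 5) → MISS  vc=[44]
3: 0x161 (blk 44, set 4) → VC-HIT  vc=[20]
4: 0x115 (blk 34, set 2) → MISS  vc=[20]
5: 0x1ae (blk 53, set 5) → L1-HIT  vc=[20]
6: 0x12c (blk 37, set 5) → MISS  vc=[20, 53]
7: 0x128 (blk 37, set 5) → L1-HIT  vc=[20, 53]
8: 0x6e (blk 13, set 5) → MISS  vc=[20, 53, 37]
9: 0xad (blk 21, set 5) → MISS  vc=[53, 37, 13]
10: 0x68 (blk 13, set 5) → VC-HIT  vc=[53, 37, 21]

OUTCOME = MISS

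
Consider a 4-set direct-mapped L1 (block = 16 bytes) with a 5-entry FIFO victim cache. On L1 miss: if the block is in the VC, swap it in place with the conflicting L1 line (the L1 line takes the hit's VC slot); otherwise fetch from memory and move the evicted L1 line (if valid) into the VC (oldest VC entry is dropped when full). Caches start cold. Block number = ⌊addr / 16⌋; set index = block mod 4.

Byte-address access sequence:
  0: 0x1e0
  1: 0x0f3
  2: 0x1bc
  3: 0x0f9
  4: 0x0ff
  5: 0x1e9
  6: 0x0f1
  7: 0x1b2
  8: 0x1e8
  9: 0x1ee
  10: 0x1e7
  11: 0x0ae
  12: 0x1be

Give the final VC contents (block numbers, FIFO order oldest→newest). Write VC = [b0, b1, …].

VC = [15, 30]

#0 0x1e0→b30/s2 MISS; vc=[]
#1 0xf3→b15/s3 MISS; vc=[]
#2 0x1bc→b27/s3 MISS; vc=[15]
#3 0xf9→b15/s3 VC-HIT; vc=[27]
#4 0xff→b15/s3 L1-HIT; vc=[27]
#5 0x1e9→b30/s2 L1-HIT; vc=[27]
#6 0xf1→b15/s3 L1-HIT; vc=[27]
#7 0x1b2→b27/s3 VC-HIT; vc=[15]
#8 0x1e8→b30/s2 L1-HIT; vc=[15]
#9 0x1ee→b30/s2 L1-HIT; vc=[15]
#10 0x1e7→b30/s2 L1-HIT; vc=[15]
#11 0xae→b10/s2 MISS; vc=[15,30]
#12 0x1be→b27/s3 L1-HIT; vc=[15,30]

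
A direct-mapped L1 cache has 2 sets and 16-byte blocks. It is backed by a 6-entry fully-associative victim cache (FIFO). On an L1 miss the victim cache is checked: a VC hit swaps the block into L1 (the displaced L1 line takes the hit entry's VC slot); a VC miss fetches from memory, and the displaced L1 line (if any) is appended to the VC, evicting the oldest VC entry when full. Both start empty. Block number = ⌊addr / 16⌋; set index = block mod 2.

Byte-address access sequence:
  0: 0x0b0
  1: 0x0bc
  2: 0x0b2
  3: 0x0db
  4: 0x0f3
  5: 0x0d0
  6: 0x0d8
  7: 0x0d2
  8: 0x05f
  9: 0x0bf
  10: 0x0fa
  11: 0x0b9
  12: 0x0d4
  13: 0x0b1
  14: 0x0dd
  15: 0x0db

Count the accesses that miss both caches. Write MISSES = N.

MISSES = 4

  [0] addr=0xb0 blk=11 s=1: MISS | VC []
  [1] addr=0xbc blk=11 s=1: L1-HIT | VC []
  [2] addr=0xb2 blk=11 s=1: L1-HIT | VC []
  [3] addr=0xdb blk=13 s=1: MISS | VC [11]
  [4] addr=0xf3 blk=15 s=1: MISS | VC [11, 13]
  [5] addr=0xd0 blk=13 s=1: VC-HIT | VC [11, 15]
  [6] addr=0xd8 blk=13 s=1: L1-HIT | VC [11, 15]
  [7] addr=0xd2 blk=13 s=1: L1-HIT | VC [11, 15]
  [8] addr=0x5f blk=5 s=1: MISS | VC [11, 15, 13]
  [9] addr=0xbf blk=11 s=1: VC-HIT | VC [5, 15, 13]
  [10] addr=0xfa blk=15 s=1: VC-HIT | VC [5, 11, 13]
  [11] addr=0xb9 blk=11 s=1: VC-HIT | VC [5, 15, 13]
  [12] addr=0xd4 blk=13 s=1: VC-HIT | VC [5, 15, 11]
  [13] addr=0xb1 blk=11 s=1: VC-HIT | VC [5, 15, 13]
  [14] addr=0xdd blk=13 s=1: VC-HIT | VC [5, 15, 11]
  [15] addr=0xdb blk=13 s=1: L1-HIT | VC [5, 15, 11]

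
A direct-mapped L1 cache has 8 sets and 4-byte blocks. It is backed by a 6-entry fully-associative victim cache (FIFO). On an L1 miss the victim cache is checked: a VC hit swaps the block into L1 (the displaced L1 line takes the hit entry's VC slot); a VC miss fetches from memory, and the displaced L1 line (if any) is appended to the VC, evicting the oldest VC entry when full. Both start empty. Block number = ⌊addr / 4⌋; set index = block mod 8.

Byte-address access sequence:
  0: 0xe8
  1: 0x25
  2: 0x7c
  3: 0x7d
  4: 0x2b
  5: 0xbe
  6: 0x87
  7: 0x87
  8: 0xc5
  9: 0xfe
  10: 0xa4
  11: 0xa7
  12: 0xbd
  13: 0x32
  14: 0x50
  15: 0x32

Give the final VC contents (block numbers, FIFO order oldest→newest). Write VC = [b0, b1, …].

0: 0xe8 (blk 58, set 2) → MISS  vc=[]
1: 0x25 (blk 9, set 1) → MISS  vc=[]
2: 0x7c (blk 31, set 7) → MISS  vc=[]
3: 0x7d (blk 31, set 7) → L1-HIT  vc=[]
4: 0x2b (blk 10, set 2) → MISS  vc=[58]
5: 0xbe (blk 47, set 7) → MISS  vc=[58, 31]
6: 0x87 (blk 33, set 1) → MISS  vc=[58, 31, 9]
7: 0x87 (blk 33, set 1) → L1-HIT  vc=[58, 31, 9]
8: 0xc5 (blk 49, set 1) → MISS  vc=[58, 31, 9, 33]
9: 0xfe (blk 63, set 7) → MISS  vc=[58, 31, 9, 33, 47]
10: 0xa4 (blk 41, set 1) → MISS  vc=[58, 31, 9, 33, 47, 49]
11: 0xa7 (blk 41, set 1) → L1-HIT  vc=[58, 31, 9, 33, 47, 49]
12: 0xbd (blk 47, set 7) → VC-HIT  vc=[58, 31, 9, 33, 63, 49]
13: 0x32 (blk 12, set 4) → MISS  vc=[58, 31, 9, 33, 63, 49]
14: 0x50 (blk 20, set 4) → MISS  vc=[31, 9, 33, 63, 49, 12]
15: 0x32 (blk 12, set 4) → VC-HIT  vc=[31, 9, 33, 63, 49, 20]

VC = [31, 9, 33, 63, 49, 20]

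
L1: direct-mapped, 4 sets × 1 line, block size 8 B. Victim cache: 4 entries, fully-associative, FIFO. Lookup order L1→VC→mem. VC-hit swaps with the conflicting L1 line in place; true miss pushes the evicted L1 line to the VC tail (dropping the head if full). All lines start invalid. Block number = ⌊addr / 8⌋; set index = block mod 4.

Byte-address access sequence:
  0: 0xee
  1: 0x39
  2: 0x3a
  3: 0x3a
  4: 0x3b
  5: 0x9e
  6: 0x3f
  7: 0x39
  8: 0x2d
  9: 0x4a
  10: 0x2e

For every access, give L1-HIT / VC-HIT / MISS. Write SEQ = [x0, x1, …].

#0 0xee→b29/s1 MISS; vc=[]
#1 0x39→b7/s3 MISS; vc=[]
#2 0x3a→b7/s3 L1-HIT; vc=[]
#3 0x3a→b7/s3 L1-HIT; vc=[]
#4 0x3b→b7/s3 L1-HIT; vc=[]
#5 0x9e→b19/s3 MISS; vc=[7]
#6 0x3f→b7/s3 VC-HIT; vc=[19]
#7 0x39→b7/s3 L1-HIT; vc=[19]
#8 0x2d→b5/s1 MISS; vc=[19,29]
#9 0x4a→b9/s1 MISS; vc=[19,29,5]
#10 0x2e→b5/s1 VC-HIT; vc=[19,29,9]

SEQ = [MISS, MISS, L1-HIT, L1-HIT, L1-HIT, MISS, VC-HIT, L1-HIT, MISS, MISS, VC-HIT]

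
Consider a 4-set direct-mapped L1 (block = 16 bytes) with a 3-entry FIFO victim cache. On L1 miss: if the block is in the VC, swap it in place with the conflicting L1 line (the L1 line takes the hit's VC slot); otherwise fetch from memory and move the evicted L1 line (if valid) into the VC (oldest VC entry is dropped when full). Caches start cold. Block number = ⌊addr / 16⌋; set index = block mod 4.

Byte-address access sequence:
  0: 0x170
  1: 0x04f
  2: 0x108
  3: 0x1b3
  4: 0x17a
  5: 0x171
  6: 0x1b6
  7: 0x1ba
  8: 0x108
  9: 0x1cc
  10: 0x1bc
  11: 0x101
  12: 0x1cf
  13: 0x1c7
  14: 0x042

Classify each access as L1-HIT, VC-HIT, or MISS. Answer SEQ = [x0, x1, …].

  [0] addr=0x170 blk=23 s=3: MISS | VC []
  [1] addr=0x4f blk=4 s=0: MISS | VC []
  [2] addr=0x108 blk=16 s=0: MISS | VC [4]
  [3] addr=0x1b3 blk=27 s=3: MISS | VC [4, 23]
  [4] addr=0x17a blk=23 s=3: VC-HIT | VC [4, 27]
  [5] addr=0x171 blk=23 s=3: L1-HIT | VC [4, 27]
  [6] addr=0x1b6 blk=27 s=3: VC-HIT | VC [4, 23]
  [7] addr=0x1ba blk=27 s=3: L1-HIT | VC [4, 23]
  [8] addr=0x108 blk=16 s=0: L1-HIT | VC [4, 23]
  [9] addr=0x1cc blk=28 s=0: MISS | VC [4, 23, 16]
  [10] addr=0x1bc blk=27 s=3: L1-HIT | VC [4, 23, 16]
  [11] addr=0x101 blk=16 s=0: VC-HIT | VC [4, 23, 28]
  [12] addr=0x1cf blk=28 s=0: VC-HIT | VC [4, 23, 16]
  [13] addr=0x1c7 blk=28 s=0: L1-HIT | VC [4, 23, 16]
  [14] addr=0x42 blk=4 s=0: VC-HIT | VC [28, 23, 16]

SEQ = [MISS, MISS, MISS, MISS, VC-HIT, L1-HIT, VC-HIT, L1-HIT, L1-HIT, MISS, L1-HIT, VC-HIT, VC-HIT, L1-HIT, VC-HIT]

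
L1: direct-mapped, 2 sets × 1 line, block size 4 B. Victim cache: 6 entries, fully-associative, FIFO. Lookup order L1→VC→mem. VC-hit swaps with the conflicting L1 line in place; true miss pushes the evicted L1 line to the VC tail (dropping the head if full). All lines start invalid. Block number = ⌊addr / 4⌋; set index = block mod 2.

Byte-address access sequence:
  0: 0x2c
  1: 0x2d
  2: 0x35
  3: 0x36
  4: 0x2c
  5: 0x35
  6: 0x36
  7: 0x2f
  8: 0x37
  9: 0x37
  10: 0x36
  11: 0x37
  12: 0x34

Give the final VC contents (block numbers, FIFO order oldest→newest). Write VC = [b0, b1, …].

VC = [11]

  [0] addr=0x2c blk=11 s=1: MISS | VC []
  [1] addr=0x2d blk=11 s=1: L1-HIT | VC []
  [2] addr=0x35 blk=13 s=1: MISS | VC [11]
  [3] addr=0x36 blk=13 s=1: L1-HIT | VC [11]
  [4] addr=0x2c blk=11 s=1: VC-HIT | VC [13]
  [5] addr=0x35 blk=13 s=1: VC-HIT | VC [11]
  [6] addr=0x36 blk=13 s=1: L1-HIT | VC [11]
  [7] addr=0x2f blk=11 s=1: VC-HIT | VC [13]
  [8] addr=0x37 blk=13 s=1: VC-HIT | VC [11]
  [9] addr=0x37 blk=13 s=1: L1-HIT | VC [11]
  [10] addr=0x36 blk=13 s=1: L1-HIT | VC [11]
  [11] addr=0x37 blk=13 s=1: L1-HIT | VC [11]
  [12] addr=0x34 blk=13 s=1: L1-HIT | VC [11]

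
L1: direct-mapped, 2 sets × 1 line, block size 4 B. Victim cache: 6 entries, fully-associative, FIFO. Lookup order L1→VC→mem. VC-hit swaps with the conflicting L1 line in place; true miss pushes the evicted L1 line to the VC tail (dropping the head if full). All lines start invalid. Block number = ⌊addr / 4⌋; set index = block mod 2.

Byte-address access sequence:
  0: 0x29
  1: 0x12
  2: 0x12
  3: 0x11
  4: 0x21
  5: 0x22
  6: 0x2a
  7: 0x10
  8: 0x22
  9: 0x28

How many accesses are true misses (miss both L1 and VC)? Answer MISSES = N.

#0 0x29→b10/s0 MISS; vc=[]
#1 0x12→b4/s0 MISS; vc=[10]
#2 0x12→b4/s0 L1-HIT; vc=[10]
#3 0x11→b4/s0 L1-HIT; vc=[10]
#4 0x21→b8/s0 MISS; vc=[10,4]
#5 0x22→b8/s0 L1-HIT; vc=[10,4]
#6 0x2a→b10/s0 VC-HIT; vc=[8,4]
#7 0x10→b4/s0 VC-HIT; vc=[8,10]
#8 0x22→b8/s0 VC-HIT; vc=[4,10]
#9 0x28→b10/s0 VC-HIT; vc=[4,8]

MISSES = 3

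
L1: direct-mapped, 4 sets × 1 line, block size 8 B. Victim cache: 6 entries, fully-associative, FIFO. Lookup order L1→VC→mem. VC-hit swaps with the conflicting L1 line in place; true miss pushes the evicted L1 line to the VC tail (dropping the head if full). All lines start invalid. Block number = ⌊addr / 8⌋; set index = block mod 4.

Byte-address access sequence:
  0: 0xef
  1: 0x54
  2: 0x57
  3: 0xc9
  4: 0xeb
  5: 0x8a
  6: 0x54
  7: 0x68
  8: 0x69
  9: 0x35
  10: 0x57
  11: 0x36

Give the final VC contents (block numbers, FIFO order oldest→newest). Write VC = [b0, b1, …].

VC = [25, 29, 17, 10]

0: 0xef (blk 29, set 1) → MISS  vc=[]
1: 0x54 (blk 10, set 2) → MISS  vc=[]
2: 0x57 (blk 10, set 2) → L1-HIT  vc=[]
3: 0xc9 (blk 25, set 1) → MISS  vc=[29]
4: 0xeb (blk 29, set 1) → VC-HIT  vc=[25]
5: 0x8a (blk 17, set 1) → MISS  vc=[25, 29]
6: 0x54 (blk 10, set 2) → L1-HIT  vc=[25, 29]
7: 0x68 (blk 13, set 1) → MISS  vc=[25, 29, 17]
8: 0x69 (blk 13, set 1) → L1-HIT  vc=[25, 29, 17]
9: 0x35 (blk 6, set 2) → MISS  vc=[25, 29, 17, 10]
10: 0x57 (blk 10, set 2) → VC-HIT  vc=[25, 29, 17, 6]
11: 0x36 (blk 6, set 2) → VC-HIT  vc=[25, 29, 17, 10]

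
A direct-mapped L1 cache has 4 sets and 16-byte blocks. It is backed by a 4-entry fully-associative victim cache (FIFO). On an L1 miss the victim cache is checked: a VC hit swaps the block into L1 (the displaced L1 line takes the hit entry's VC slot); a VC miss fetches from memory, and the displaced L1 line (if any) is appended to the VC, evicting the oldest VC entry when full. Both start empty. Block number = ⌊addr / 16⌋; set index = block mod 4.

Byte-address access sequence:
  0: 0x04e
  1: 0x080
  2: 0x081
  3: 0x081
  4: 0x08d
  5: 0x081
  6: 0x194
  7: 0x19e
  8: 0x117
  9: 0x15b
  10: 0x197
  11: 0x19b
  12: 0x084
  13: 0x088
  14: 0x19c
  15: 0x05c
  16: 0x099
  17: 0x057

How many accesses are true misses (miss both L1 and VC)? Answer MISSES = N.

MISSES = 7

#0 0x4e→b4/s0 MISS; vc=[]
#1 0x80→b8/s0 MISS; vc=[4]
#2 0x81→b8/s0 L1-HIT; vc=[4]
#3 0x81→b8/s0 L1-HIT; vc=[4]
#4 0x8d→b8/s0 L1-HIT; vc=[4]
#5 0x81→b8/s0 L1-HIT; vc=[4]
#6 0x194→b25/s1 MISS; vc=[4]
#7 0x19e→b25/s1 L1-HIT; vc=[4]
#8 0x117→b17/s1 MISS; vc=[4,25]
#9 0x15b→b21/s1 MISS; vc=[4,25,17]
#10 0x197→b25/s1 VC-HIT; vc=[4,21,17]
#11 0x19b→b25/s1 L1-HIT; vc=[4,21,17]
#12 0x84→b8/s0 L1-HIT; vc=[4,21,17]
#13 0x88→b8/s0 L1-HIT; vc=[4,21,17]
#14 0x19c→b25/s1 L1-HIT; vc=[4,21,17]
#15 0x5c→b5/s1 MISS; vc=[4,21,17,25]
#16 0x99→b9/s1 MISS; vc=[21,17,25,5]
#17 0x57→b5/s1 VC-HIT; vc=[21,17,25,9]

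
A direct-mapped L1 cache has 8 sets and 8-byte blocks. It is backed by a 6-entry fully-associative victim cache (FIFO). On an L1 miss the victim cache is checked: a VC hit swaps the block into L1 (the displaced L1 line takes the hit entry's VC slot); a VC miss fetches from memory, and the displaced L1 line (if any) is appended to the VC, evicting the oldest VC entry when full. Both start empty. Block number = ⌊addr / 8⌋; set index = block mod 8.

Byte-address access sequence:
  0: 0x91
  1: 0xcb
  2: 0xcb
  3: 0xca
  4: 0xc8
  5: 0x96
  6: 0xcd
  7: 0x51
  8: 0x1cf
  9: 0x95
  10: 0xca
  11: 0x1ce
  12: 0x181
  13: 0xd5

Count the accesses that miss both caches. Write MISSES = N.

MISSES = 6

0: 0x91 (blk 18, set 2) → MISS  vc=[]
1: 0xcb (blk 25, set 1) → MISS  vc=[]
2: 0xcb (blk 25, set 1) → L1-HIT  vc=[]
3: 0xca (blk 25, set 1) → L1-HIT  vc=[]
4: 0xc8 (blk 25, set 1) → L1-HIT  vc=[]
5: 0x96 (blk 18, set 2) → L1-HIT  vc=[]
6: 0xcd (blk 25, set 1) → L1-HIT  vc=[]
7: 0x51 (blk 10, set 2) → MISS  vc=[18]
8: 0x1cf (blk 57, set 1) → MISS  vc=[18, 25]
9: 0x95 (blk 18, set 2) → VC-HIT  vc=[10, 25]
10: 0xca (blk 25, set 1) → VC-HIT  vc=[10, 57]
11: 0x1ce (blk 57, set 1) → VC-HIT  vc=[10, 25]
12: 0x181 (blk 48, set 0) → MISS  vc=[10, 25]
13: 0xd5 (blk 26, set 2) → MISS  vc=[10, 25, 18]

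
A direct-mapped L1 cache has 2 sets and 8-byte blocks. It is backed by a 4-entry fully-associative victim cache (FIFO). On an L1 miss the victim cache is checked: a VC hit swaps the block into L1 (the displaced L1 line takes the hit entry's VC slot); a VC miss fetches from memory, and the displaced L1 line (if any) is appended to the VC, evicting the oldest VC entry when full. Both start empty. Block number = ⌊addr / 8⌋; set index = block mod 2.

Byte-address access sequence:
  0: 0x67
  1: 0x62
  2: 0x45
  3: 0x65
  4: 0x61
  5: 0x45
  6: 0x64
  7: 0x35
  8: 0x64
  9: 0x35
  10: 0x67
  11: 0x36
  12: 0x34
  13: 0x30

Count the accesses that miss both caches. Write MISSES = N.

0: 0x67 (blk 12, set 0) → MISS  vc=[]
1: 0x62 (blk 12, set 0) → L1-HIT  vc=[]
2: 0x45 (blk 8, set 0) → MISS  vc=[12]
3: 0x65 (blk 12, set 0) → VC-HIT  vc=[8]
4: 0x61 (blk 12, set 0) → L1-HIT  vc=[8]
5: 0x45 (blk 8, set 0) → VC-HIT  vc=[12]
6: 0x64 (blk 12, set 0) → VC-HIT  vc=[8]
7: 0x35 (blk 6, set 0) → MISS  vc=[8, 12]
8: 0x64 (blk 12, set 0) → VC-HIT  vc=[8, 6]
9: 0x35 (blk 6, set 0) → VC-HIT  vc=[8, 12]
10: 0x67 (blk 12, set 0) → VC-HIT  vc=[8, 6]
11: 0x36 (blk 6, set 0) → VC-HIT  vc=[8, 12]
12: 0x34 (blk 6, set 0) → L1-HIT  vc=[8, 12]
13: 0x30 (blk 6, set 0) → L1-HIT  vc=[8, 12]

MISSES = 3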